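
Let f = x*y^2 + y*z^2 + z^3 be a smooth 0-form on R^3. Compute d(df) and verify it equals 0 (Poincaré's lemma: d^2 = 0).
d(df) = 0

Step 1: df = sum_i (∂f/∂x_i) dx_i = (y^2) dx + (2*x*y + z^2) dy + (z*(2*y + 3*z)) dz.
Step 2: Apply d again. Using the 1-form formula, the coefficient of dx ∧ dy in d(df) is ∂^2 f/∂x ∂y - ∂^2 f/∂y ∂x = (2*y) - (2*y) = 0 (equality of mixed partials for smooth f).
Similarly for dx ∧ dz and dy ∧ dz — all coefficients vanish. So d(df) = 0.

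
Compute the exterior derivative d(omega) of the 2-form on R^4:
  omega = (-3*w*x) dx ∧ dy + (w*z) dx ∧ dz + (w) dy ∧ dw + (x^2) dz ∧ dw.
d(omega) = (-3*x) dx ∧ dy ∧ dw + (2*x + z) dx ∧ dz ∧ dw

For a 2-form omega = sum_{i<j} g_{ij} dx_i ∧ dx_j, the exterior derivative is
  d(omega) = sum_{i<j} d(g_{ij}) ∧ dx_i ∧ dx_j = sum_{i<j, k} (∂g_{ij}/∂x_k) dx_k ∧ dx_i ∧ dx_j.
Expand each term, using dx_k ∧ dx_i ∧ dx_j = sgn(permutation) dx_{(a)} ∧ dx_{(b)} ∧ dx_{(c)} with (a < b < c) sorted:
  d(-3*w*x) includes (∂/∂w)(-3*w*x) dw = (-3*x) dw, which multiplied by dx ∧ dy gives (-3*x) dx ∧ dy ∧ dw
  d(w*z) includes (∂/∂w)(w*z) dw = (z) dw, which multiplied by dx ∧ dz gives (z) dx ∧ dz ∧ dw
  d(x^2) includes (∂/∂x)(x^2) dx = (2*x) dx, which multiplied by dz ∧ dw gives (2*x) dx ∧ dz ∧ dw
Collecting like 3-forms: d(omega) = (-3*x) dx ∧ dy ∧ dw + (2*x + z) dx ∧ dz ∧ dw.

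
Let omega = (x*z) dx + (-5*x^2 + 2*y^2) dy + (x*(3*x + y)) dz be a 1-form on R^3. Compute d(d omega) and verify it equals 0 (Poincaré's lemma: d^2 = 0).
d(d omega) = 0

Step 1: d omega = sum_{i<j} (∂f_j/∂x_i - ∂f_i/∂x_j) dx_i ∧ dx_j:
  coeff of dx ∧ dy: -10*x
  coeff of dx ∧ dz: 5*x + y
  coeff of dy ∧ dz: x
Step 2: Apply d again to each 2-form coefficient. The only possible 3-form in R^3 is dx ∧ dy ∧ dz, with coefficient
  ∂(coeff of dy∧dz)/∂x - ∂(coeff of dx∧dz)/∂y + ∂(coeff of dx∧dy)/∂z
  = ∂/∂x (x) - ∂/∂y (5*x + y) + ∂/∂z (-10*x).
Each of these terms simplifies to sums of mixed partials that cancel in pairs. The result is 0 (by equality of mixed partials for smooth functions — Schwarz / Clairaut).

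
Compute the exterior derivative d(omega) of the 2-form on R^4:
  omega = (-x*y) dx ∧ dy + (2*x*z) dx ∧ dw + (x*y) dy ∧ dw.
d(omega) = (-2*x) dx ∧ dz ∧ dw + (y) dx ∧ dy ∧ dw

For a 2-form omega = sum_{i<j} g_{ij} dx_i ∧ dx_j, the exterior derivative is
  d(omega) = sum_{i<j} d(g_{ij}) ∧ dx_i ∧ dx_j = sum_{i<j, k} (∂g_{ij}/∂x_k) dx_k ∧ dx_i ∧ dx_j.
Expand each term, using dx_k ∧ dx_i ∧ dx_j = sgn(permutation) dx_{(a)} ∧ dx_{(b)} ∧ dx_{(c)} with (a < b < c) sorted:
  d(2*x*z) includes (∂/∂z)(2*x*z) dz = (2*x) dz, which multiplied by dx ∧ dw gives (-2*x) dx ∧ dz ∧ dw
  d(x*y) includes (∂/∂x)(x*y) dx = (y) dx, which multiplied by dy ∧ dw gives (y) dx ∧ dy ∧ dw
Collecting like 3-forms: d(omega) = (-2*x) dx ∧ dz ∧ dw + (y) dx ∧ dy ∧ dw.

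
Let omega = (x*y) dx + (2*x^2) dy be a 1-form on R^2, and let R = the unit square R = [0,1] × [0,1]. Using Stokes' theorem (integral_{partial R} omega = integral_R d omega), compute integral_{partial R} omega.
integral_(partial R) omega = 3/2

Stokes: integral_partial_R omega = integral_R d omega with d omega = (∂Q/∂x - ∂P/∂y) dx ∧ dy.
  ∂Q/∂x = 4*x
  ∂P/∂y = x
  integrand = ∂Q/∂x - ∂P/∂y = 3*x.
Integrating over R: integral_0^1 integral_0^1 (3*x) dx dy = 3/2.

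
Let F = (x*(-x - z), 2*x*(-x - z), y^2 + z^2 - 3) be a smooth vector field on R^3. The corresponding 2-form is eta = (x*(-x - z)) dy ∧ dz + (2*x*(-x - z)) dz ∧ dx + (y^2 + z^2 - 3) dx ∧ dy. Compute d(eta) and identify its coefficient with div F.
d(eta) = (-2*x + z) dx ∧ dy ∧ dz; div F = -2*x + z

For a 2-form in R^3 of the form above, applying d gives a 3-form with coefficient ∂P/∂x + ∂Q/∂y + ∂R/∂z:
  ∂P/∂x = -2*x - z
  ∂Q/∂y = 0
  ∂R/∂z = 2*z
Sum = -2*x + z, which is exactly div F.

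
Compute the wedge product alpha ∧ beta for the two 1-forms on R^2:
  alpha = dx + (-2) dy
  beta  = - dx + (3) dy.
alpha ∧ beta = (1) dx ∧ dy

Distribute the wedge, using dx_i ∧ dx_j = -dx_j ∧ dx_i and dx_i ∧ dx_i = 0. For each pair (i, j) with i < j, the coefficient of dx_i ∧ dx_j in alpha ∧ beta is (alpha_i * beta_j - alpha_j * beta_i). Collecting: alpha ∧ beta = (1) dx ∧ dy.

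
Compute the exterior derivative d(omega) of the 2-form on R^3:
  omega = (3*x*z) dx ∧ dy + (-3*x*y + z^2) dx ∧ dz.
d(omega) = (6*x) dx ∧ dy ∧ dz

For a 2-form omega = sum_{i<j} g_{ij} dx_i ∧ dx_j, the exterior derivative is
  d(omega) = sum_{i<j} d(g_{ij}) ∧ dx_i ∧ dx_j = sum_{i<j, k} (∂g_{ij}/∂x_k) dx_k ∧ dx_i ∧ dx_j.
Expand each term, using dx_k ∧ dx_i ∧ dx_j = sgn(permutation) dx_{(a)} ∧ dx_{(b)} ∧ dx_{(c)} with (a < b < c) sorted:
  d(3*x*z) includes (∂/∂z)(3*x*z) dz = (3*x) dz, which multiplied by dx ∧ dy gives (3*x) dx ∧ dy ∧ dz
  d(-3*x*y + z^2) includes (∂/∂y)(-3*x*y + z^2) dy = (-3*x) dy, which multiplied by dx ∧ dz gives (3*x) dx ∧ dy ∧ dz
Collecting like 3-forms: d(omega) = (6*x) dx ∧ dy ∧ dz.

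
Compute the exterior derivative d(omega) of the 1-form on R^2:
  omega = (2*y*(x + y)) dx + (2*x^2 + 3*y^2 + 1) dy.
d(omega) = (2*x - 4*y) dx ∧ dy

For a 1-form omega = sum_i f_i dx_i, the exterior derivative is
  d(omega) = sum_{i < j} (∂f_j/∂x_i - ∂f_i/∂x_j) dx_i ∧ dx_j.
  coefficient of dx ∧ dy: ∂f_2/∂x - ∂f_1/∂y = ∂(2*x^2 + 3*y^2 + 1)/∂x - ∂(2*y*(x + y))/∂y = 2*x - 4*y
Assembling: d(omega) = (2*x - 4*y) dx ∧ dy.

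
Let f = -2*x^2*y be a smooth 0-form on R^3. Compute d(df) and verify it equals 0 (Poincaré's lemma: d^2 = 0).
d(df) = 0

Step 1: df = sum_i (∂f/∂x_i) dx_i = (-4*x*y) dx + (-2*x^2) dy + (0) dz.
Step 2: Apply d again. Using the 1-form formula, the coefficient of dx ∧ dy in d(df) is ∂^2 f/∂x ∂y - ∂^2 f/∂y ∂x = (-4*x) - (-4*x) = 0 (equality of mixed partials for smooth f).
Similarly for dx ∧ dz and dy ∧ dz — all coefficients vanish. So d(df) = 0.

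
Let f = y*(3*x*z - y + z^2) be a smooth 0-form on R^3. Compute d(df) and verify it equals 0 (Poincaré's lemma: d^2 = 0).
d(df) = 0

Step 1: df = sum_i (∂f/∂x_i) dx_i = (3*y*z) dx + (3*x*z - 2*y + z^2) dy + (y*(3*x + 2*z)) dz.
Step 2: Apply d again. Using the 1-form formula, the coefficient of dx ∧ dy in d(df) is ∂^2 f/∂x ∂y - ∂^2 f/∂y ∂x = (3*z) - (3*z) = 0 (equality of mixed partials for smooth f).
Similarly for dx ∧ dz and dy ∧ dz — all coefficients vanish. So d(df) = 0.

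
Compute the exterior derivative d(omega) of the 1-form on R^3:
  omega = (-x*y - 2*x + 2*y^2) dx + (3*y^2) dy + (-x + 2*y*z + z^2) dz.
d(omega) = (x - 4*y) dx ∧ dy + (-1) dx ∧ dz + (2*z) dy ∧ dz

For a 1-form omega = sum_i f_i dx_i, the exterior derivative is
  d(omega) = sum_{i < j} (∂f_j/∂x_i - ∂f_i/∂x_j) dx_i ∧ dx_j.
  coefficient of dx ∧ dy: ∂f_2/∂x - ∂f_1/∂y = ∂(3*y^2)/∂x - ∂(-x*y - 2*x + 2*y^2)/∂y = x - 4*y
  coefficient of dx ∧ dz: ∂f_3/∂x - ∂f_1/∂z = ∂(-x + 2*y*z + z^2)/∂x - ∂(-x*y - 2*x + 2*y^2)/∂z = -1
  coefficient of dy ∧ dz: ∂f_3/∂y - ∂f_2/∂z = ∂(-x + 2*y*z + z^2)/∂y - ∂(3*y^2)/∂z = 2*z
Assembling: d(omega) = (x - 4*y) dx ∧ dy + (-1) dx ∧ dz + (2*z) dy ∧ dz.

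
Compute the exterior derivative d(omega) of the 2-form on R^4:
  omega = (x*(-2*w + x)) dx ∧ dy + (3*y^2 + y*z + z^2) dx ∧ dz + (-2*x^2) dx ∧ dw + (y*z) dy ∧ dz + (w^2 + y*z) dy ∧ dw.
d(omega) = (-2*x) dx ∧ dy ∧ dw + (-6*y - z) dx ∧ dy ∧ dz + (-y) dy ∧ dz ∧ dw

For a 2-form omega = sum_{i<j} g_{ij} dx_i ∧ dx_j, the exterior derivative is
  d(omega) = sum_{i<j} d(g_{ij}) ∧ dx_i ∧ dx_j = sum_{i<j, k} (∂g_{ij}/∂x_k) dx_k ∧ dx_i ∧ dx_j.
Expand each term, using dx_k ∧ dx_i ∧ dx_j = sgn(permutation) dx_{(a)} ∧ dx_{(b)} ∧ dx_{(c)} with (a < b < c) sorted:
  d(x*(-2*w + x)) includes (∂/∂w)(x*(-2*w + x)) dw = (-2*x) dw, which multiplied by dx ∧ dy gives (-2*x) dx ∧ dy ∧ dw
  d(3*y^2 + y*z + z^2) includes (∂/∂y)(3*y^2 + y*z + z^2) dy = (6*y + z) dy, which multiplied by dx ∧ dz gives (-6*y - z) dx ∧ dy ∧ dz
  d(w^2 + y*z) includes (∂/∂z)(w^2 + y*z) dz = (y) dz, which multiplied by dy ∧ dw gives (-y) dy ∧ dz ∧ dw
Collecting like 3-forms: d(omega) = (-2*x) dx ∧ dy ∧ dw + (-6*y - z) dx ∧ dy ∧ dz + (-y) dy ∧ dz ∧ dw.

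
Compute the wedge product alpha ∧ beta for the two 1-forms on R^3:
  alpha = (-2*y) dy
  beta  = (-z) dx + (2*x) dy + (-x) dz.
alpha ∧ beta = (-2*y*z) dx ∧ dy + (2*x*y) dy ∧ dz

Distribute the wedge, using dx_i ∧ dx_j = -dx_j ∧ dx_i and dx_i ∧ dx_i = 0. For each pair (i, j) with i < j, the coefficient of dx_i ∧ dx_j in alpha ∧ beta is (alpha_i * beta_j - alpha_j * beta_i). Collecting: alpha ∧ beta = (-2*y*z) dx ∧ dy + (2*x*y) dy ∧ dz.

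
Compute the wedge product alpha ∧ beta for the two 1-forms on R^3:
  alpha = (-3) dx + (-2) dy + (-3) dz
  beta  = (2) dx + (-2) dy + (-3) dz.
alpha ∧ beta = (10) dx ∧ dy + (15) dx ∧ dz

Distribute the wedge, using dx_i ∧ dx_j = -dx_j ∧ dx_i and dx_i ∧ dx_i = 0. For each pair (i, j) with i < j, the coefficient of dx_i ∧ dx_j in alpha ∧ beta is (alpha_i * beta_j - alpha_j * beta_i). Collecting: alpha ∧ beta = (10) dx ∧ dy + (15) dx ∧ dz.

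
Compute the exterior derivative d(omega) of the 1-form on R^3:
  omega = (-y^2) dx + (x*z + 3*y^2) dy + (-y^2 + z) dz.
d(omega) = (2*y + z) dx ∧ dy + (-x - 2*y) dy ∧ dz

For a 1-form omega = sum_i f_i dx_i, the exterior derivative is
  d(omega) = sum_{i < j} (∂f_j/∂x_i - ∂f_i/∂x_j) dx_i ∧ dx_j.
  coefficient of dx ∧ dy: ∂f_2/∂x - ∂f_1/∂y = ∂(x*z + 3*y^2)/∂x - ∂(-y^2)/∂y = 2*y + z
  coefficient of dy ∧ dz: ∂f_3/∂y - ∂f_2/∂z = ∂(-y^2 + z)/∂y - ∂(x*z + 3*y^2)/∂z = -x - 2*y
Assembling: d(omega) = (2*y + z) dx ∧ dy + (-x - 2*y) dy ∧ dz.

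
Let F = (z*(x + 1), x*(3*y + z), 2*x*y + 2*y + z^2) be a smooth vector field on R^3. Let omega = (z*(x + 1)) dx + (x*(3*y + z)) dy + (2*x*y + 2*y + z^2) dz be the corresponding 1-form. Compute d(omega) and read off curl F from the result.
d(omega) = (x + 2) dy ∧ dz + (x - 2*y + 1) dz ∧ dx + (3*y + z) dx ∧ dy; curl F = (x + 2, x - 2*y + 1, 3*y + z)

d omega = sum_{i<j} (∂f_j/∂x_i - ∂f_i/∂x_j) dx_i ∧ dx_j. Under the identification (dy ∧ dz, dz ∧ dx, dx ∧ dy) ↔ (e_x, e_y, e_z), the coefficients are exactly the components of curl F. Compute:
  ∂R/∂y - ∂Q/∂z = (2*x + 2) - (x) = x + 2
  ∂P/∂z - ∂R/∂x = (x + 1) - (2*y) = x - 2*y + 1
  ∂Q/∂x - ∂P/∂y = (3*y + z) - (0) = 3*y + z.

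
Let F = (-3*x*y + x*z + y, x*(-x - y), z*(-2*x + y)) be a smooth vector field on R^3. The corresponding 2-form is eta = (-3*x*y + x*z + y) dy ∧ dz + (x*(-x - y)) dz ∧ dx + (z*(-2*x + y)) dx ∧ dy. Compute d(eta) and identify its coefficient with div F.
d(eta) = (-3*x - 2*y + z) dx ∧ dy ∧ dz; div F = -3*x - 2*y + z

For a 2-form in R^3 of the form above, applying d gives a 3-form with coefficient ∂P/∂x + ∂Q/∂y + ∂R/∂z:
  ∂P/∂x = -3*y + z
  ∂Q/∂y = -x
  ∂R/∂z = -2*x + y
Sum = -3*x - 2*y + z, which is exactly div F.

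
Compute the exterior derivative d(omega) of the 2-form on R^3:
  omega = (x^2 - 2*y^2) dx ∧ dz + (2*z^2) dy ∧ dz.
d(omega) = (4*y) dx ∧ dy ∧ dz

For a 2-form omega = sum_{i<j} g_{ij} dx_i ∧ dx_j, the exterior derivative is
  d(omega) = sum_{i<j} d(g_{ij}) ∧ dx_i ∧ dx_j = sum_{i<j, k} (∂g_{ij}/∂x_k) dx_k ∧ dx_i ∧ dx_j.
Expand each term, using dx_k ∧ dx_i ∧ dx_j = sgn(permutation) dx_{(a)} ∧ dx_{(b)} ∧ dx_{(c)} with (a < b < c) sorted:
  d(x^2 - 2*y^2) includes (∂/∂y)(x^2 - 2*y^2) dy = (-4*y) dy, which multiplied by dx ∧ dz gives (4*y) dx ∧ dy ∧ dz
Collecting like 3-forms: d(omega) = (4*y) dx ∧ dy ∧ dz.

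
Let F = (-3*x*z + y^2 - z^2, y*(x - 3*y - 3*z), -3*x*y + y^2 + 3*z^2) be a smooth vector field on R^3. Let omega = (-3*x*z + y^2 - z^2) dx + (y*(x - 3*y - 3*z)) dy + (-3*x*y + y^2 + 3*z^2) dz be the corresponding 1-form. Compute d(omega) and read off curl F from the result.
d(omega) = (-3*x + 5*y) dy ∧ dz + (-3*x + 3*y - 2*z) dz ∧ dx + (-y) dx ∧ dy; curl F = (-3*x + 5*y, -3*x + 3*y - 2*z, -y)

d omega = sum_{i<j} (∂f_j/∂x_i - ∂f_i/∂x_j) dx_i ∧ dx_j. Under the identification (dy ∧ dz, dz ∧ dx, dx ∧ dy) ↔ (e_x, e_y, e_z), the coefficients are exactly the components of curl F. Compute:
  ∂R/∂y - ∂Q/∂z = (-3*x + 2*y) - (-3*y) = -3*x + 5*y
  ∂P/∂z - ∂R/∂x = (-3*x - 2*z) - (-3*y) = -3*x + 3*y - 2*z
  ∂Q/∂x - ∂P/∂y = (y) - (2*y) = -y.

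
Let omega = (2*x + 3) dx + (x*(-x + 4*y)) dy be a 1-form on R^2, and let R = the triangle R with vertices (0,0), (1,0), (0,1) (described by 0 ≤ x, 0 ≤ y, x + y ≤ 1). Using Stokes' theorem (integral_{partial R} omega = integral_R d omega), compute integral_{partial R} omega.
integral_(partial R) omega = 1/3

Stokes: integral_partial_R omega = integral_R d omega with d omega = (∂Q/∂x - ∂P/∂y) dx ∧ dy.
  ∂Q/∂x = -2*x + 4*y
  ∂P/∂y = 0
  integrand = ∂Q/∂x - ∂P/∂y = -2*x + 4*y.
Integrating over R: integral_0^1 integral_0^{1-x} (-2*x + 4*y) dy dx = 1/3.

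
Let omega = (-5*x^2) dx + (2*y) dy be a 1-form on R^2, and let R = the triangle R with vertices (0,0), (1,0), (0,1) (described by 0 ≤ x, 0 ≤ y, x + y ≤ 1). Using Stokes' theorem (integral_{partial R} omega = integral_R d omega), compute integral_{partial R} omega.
integral_(partial R) omega = 0

Stokes: integral_partial_R omega = integral_R d omega with d omega = (∂Q/∂x - ∂P/∂y) dx ∧ dy.
  ∂Q/∂x = 0
  ∂P/∂y = 0
  integrand = ∂Q/∂x - ∂P/∂y = 0.
Integrating over R: integral_0^1 integral_0^{1-x} (0) dy dx = 0.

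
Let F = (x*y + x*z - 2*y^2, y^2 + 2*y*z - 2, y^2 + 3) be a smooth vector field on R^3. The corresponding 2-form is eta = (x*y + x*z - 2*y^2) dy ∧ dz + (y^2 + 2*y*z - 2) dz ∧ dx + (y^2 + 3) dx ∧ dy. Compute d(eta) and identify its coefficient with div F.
d(eta) = (3*y + 3*z) dx ∧ dy ∧ dz; div F = 3*y + 3*z

For a 2-form in R^3 of the form above, applying d gives a 3-form with coefficient ∂P/∂x + ∂Q/∂y + ∂R/∂z:
  ∂P/∂x = y + z
  ∂Q/∂y = 2*y + 2*z
  ∂R/∂z = 0
Sum = 3*y + 3*z, which is exactly div F.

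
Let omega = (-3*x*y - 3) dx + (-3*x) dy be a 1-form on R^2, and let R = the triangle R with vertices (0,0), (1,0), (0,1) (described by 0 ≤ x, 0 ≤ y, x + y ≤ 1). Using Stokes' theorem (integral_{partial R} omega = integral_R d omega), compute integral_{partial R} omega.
integral_(partial R) omega = -1

Stokes: integral_partial_R omega = integral_R d omega with d omega = (∂Q/∂x - ∂P/∂y) dx ∧ dy.
  ∂Q/∂x = -3
  ∂P/∂y = -3*x
  integrand = ∂Q/∂x - ∂P/∂y = 3*x - 3.
Integrating over R: integral_0^1 integral_0^{1-x} (3*x - 3) dy dx = -1.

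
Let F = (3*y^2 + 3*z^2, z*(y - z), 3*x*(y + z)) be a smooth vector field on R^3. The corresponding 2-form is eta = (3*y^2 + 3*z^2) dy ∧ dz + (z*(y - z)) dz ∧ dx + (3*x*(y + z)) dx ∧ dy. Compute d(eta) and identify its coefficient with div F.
d(eta) = (3*x + z) dx ∧ dy ∧ dz; div F = 3*x + z

For a 2-form in R^3 of the form above, applying d gives a 3-form with coefficient ∂P/∂x + ∂Q/∂y + ∂R/∂z:
  ∂P/∂x = 0
  ∂Q/∂y = z
  ∂R/∂z = 3*x
Sum = 3*x + z, which is exactly div F.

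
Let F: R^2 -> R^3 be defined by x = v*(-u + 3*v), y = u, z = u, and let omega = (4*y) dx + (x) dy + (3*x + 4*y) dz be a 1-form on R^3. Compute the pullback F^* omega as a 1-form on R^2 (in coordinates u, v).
F^* omega = (-8*u*v + 4*u + 12*v^2) du + (4*u*(-u + 6*v)) dv

Using F^*(f dg) = (f ∘ F) d(g ∘ F), substitute each coordinate x_i by F_i(u, v) in f_i, and replace dx_i by d F_i = (∂F_i/∂u) du + (∂F_i/∂v) dv.
  For the x component: f_1(F) = 4*u; d F_1 = (-v) du + (-u + 6*v) dv
  For the y component: f_2(F) = v*(-u + 3*v); d F_2 = (1) du + (0) dv
  For the z component: f_3(F) = -3*u*v + 4*u + 9*v^2; d F_3 = (1) du + (0) dv
Combining and collecting du, dv coefficients:
  coeff of du: -8*u*v + 4*u + 12*v^2
  coeff of dv: 4*u*(-u + 6*v)
F^* omega = (-8*u*v + 4*u + 12*v^2) du + (4*u*(-u + 6*v)) dv.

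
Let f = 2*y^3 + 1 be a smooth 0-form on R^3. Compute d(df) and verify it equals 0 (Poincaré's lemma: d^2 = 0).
d(df) = 0

Step 1: df = sum_i (∂f/∂x_i) dx_i = (0) dx + (6*y^2) dy + (0) dz.
Step 2: Apply d again. Using the 1-form formula, the coefficient of dx ∧ dy in d(df) is ∂^2 f/∂x ∂y - ∂^2 f/∂y ∂x = (0) - (0) = 0 (equality of mixed partials for smooth f).
Similarly for dx ∧ dz and dy ∧ dz — all coefficients vanish. So d(df) = 0.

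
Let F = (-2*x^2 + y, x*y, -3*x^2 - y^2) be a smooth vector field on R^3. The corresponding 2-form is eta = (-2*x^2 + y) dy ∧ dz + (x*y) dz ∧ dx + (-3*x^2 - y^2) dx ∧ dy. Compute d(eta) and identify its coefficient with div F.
d(eta) = (-3*x) dx ∧ dy ∧ dz; div F = -3*x

For a 2-form in R^3 of the form above, applying d gives a 3-form with coefficient ∂P/∂x + ∂Q/∂y + ∂R/∂z:
  ∂P/∂x = -4*x
  ∂Q/∂y = x
  ∂R/∂z = 0
Sum = -3*x, which is exactly div F.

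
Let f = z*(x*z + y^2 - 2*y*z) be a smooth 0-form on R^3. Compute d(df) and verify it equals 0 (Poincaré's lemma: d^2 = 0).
d(df) = 0

Step 1: df = sum_i (∂f/∂x_i) dx_i = (z^2) dx + (2*z*(y - z)) dy + (2*x*z + y^2 - 4*y*z) dz.
Step 2: Apply d again. Using the 1-form formula, the coefficient of dx ∧ dy in d(df) is ∂^2 f/∂x ∂y - ∂^2 f/∂y ∂x = (0) - (0) = 0 (equality of mixed partials for smooth f).
Similarly for dx ∧ dz and dy ∧ dz — all coefficients vanish. So d(df) = 0.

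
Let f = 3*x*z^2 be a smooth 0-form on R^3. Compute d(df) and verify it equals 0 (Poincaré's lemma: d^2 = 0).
d(df) = 0

Step 1: df = sum_i (∂f/∂x_i) dx_i = (3*z^2) dx + (0) dy + (6*x*z) dz.
Step 2: Apply d again. Using the 1-form formula, the coefficient of dx ∧ dy in d(df) is ∂^2 f/∂x ∂y - ∂^2 f/∂y ∂x = (0) - (0) = 0 (equality of mixed partials for smooth f).
Similarly for dx ∧ dz and dy ∧ dz — all coefficients vanish. So d(df) = 0.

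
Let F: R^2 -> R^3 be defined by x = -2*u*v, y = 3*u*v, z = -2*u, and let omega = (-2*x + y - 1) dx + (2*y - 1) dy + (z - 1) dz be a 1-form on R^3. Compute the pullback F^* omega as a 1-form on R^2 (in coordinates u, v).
F^* omega = (4*u*v^2 + 4*u - v + 2) du + (u*(4*u*v - 1)) dv

Using F^*(f dg) = (f ∘ F) d(g ∘ F), substitute each coordinate x_i by F_i(u, v) in f_i, and replace dx_i by d F_i = (∂F_i/∂u) du + (∂F_i/∂v) dv.
  For the x component: f_1(F) = 7*u*v - 1; d F_1 = (-2*v) du + (-2*u) dv
  For the y component: f_2(F) = 6*u*v - 1; d F_2 = (3*v) du + (3*u) dv
  For the z component: f_3(F) = -2*u - 1; d F_3 = (-2) du + (0) dv
Combining and collecting du, dv coefficients:
  coeff of du: 4*u*v^2 + 4*u - v + 2
  coeff of dv: u*(4*u*v - 1)
F^* omega = (4*u*v^2 + 4*u - v + 2) du + (u*(4*u*v - 1)) dv.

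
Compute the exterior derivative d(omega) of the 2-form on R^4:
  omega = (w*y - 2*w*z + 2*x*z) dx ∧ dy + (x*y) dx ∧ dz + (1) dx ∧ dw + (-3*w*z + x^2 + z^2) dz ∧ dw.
d(omega) = (-2*w + x) dx ∧ dy ∧ dz + (y - 2*z) dx ∧ dy ∧ dw + (2*x) dx ∧ dz ∧ dw

For a 2-form omega = sum_{i<j} g_{ij} dx_i ∧ dx_j, the exterior derivative is
  d(omega) = sum_{i<j} d(g_{ij}) ∧ dx_i ∧ dx_j = sum_{i<j, k} (∂g_{ij}/∂x_k) dx_k ∧ dx_i ∧ dx_j.
Expand each term, using dx_k ∧ dx_i ∧ dx_j = sgn(permutation) dx_{(a)} ∧ dx_{(b)} ∧ dx_{(c)} with (a < b < c) sorted:
  d(w*y - 2*w*z + 2*x*z) includes (∂/∂z)(w*y - 2*w*z + 2*x*z) dz = (-2*w + 2*x) dz, which multiplied by dx ∧ dy gives (-2*w + 2*x) dx ∧ dy ∧ dz
  d(w*y - 2*w*z + 2*x*z) includes (∂/∂w)(w*y - 2*w*z + 2*x*z) dw = (y - 2*z) dw, which multiplied by dx ∧ dy gives (y - 2*z) dx ∧ dy ∧ dw
  d(x*y) includes (∂/∂y)(x*y) dy = (x) dy, which multiplied by dx ∧ dz gives (-x) dx ∧ dy ∧ dz
  d(-3*w*z + x^2 + z^2) includes (∂/∂x)(-3*w*z + x^2 + z^2) dx = (2*x) dx, which multiplied by dz ∧ dw gives (2*x) dx ∧ dz ∧ dw
Collecting like 3-forms: d(omega) = (-2*w + x) dx ∧ dy ∧ dz + (y - 2*z) dx ∧ dy ∧ dw + (2*x) dx ∧ dz ∧ dw.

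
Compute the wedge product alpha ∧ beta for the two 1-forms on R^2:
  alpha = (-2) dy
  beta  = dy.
alpha ∧ beta = 0

Distribute the wedge, using dx_i ∧ dx_j = -dx_j ∧ dx_i and dx_i ∧ dx_i = 0. For each pair (i, j) with i < j, the coefficient of dx_i ∧ dx_j in alpha ∧ beta is (alpha_i * beta_j - alpha_j * beta_i). Collecting: alpha ∧ beta = 0.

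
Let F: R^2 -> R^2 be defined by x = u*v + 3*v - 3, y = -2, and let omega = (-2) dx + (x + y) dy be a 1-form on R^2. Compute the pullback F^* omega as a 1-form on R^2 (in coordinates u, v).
F^* omega = (-2*v) du + (-2*u - 6) dv

Using F^*(f dg) = (f ∘ F) d(g ∘ F), substitute each coordinate x_i by F_i(u, v) in f_i, and replace dx_i by d F_i = (∂F_i/∂u) du + (∂F_i/∂v) dv.
  For the x component: f_1(F) = -2; d F_1 = (v) du + (u + 3) dv
  For the y component: f_2(F) = u*v + 3*v - 5; d F_2 = (0) du + (0) dv
Combining and collecting du, dv coefficients:
  coeff of du: -2*v
  coeff of dv: -2*u - 6
F^* omega = (-2*v) du + (-2*u - 6) dv.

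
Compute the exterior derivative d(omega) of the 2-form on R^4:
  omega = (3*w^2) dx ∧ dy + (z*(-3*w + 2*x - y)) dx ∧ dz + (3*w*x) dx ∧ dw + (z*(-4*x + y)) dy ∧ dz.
d(omega) = (6*w) dx ∧ dy ∧ dw + (-3*z) dx ∧ dy ∧ dz + (-3*z) dx ∧ dz ∧ dw

For a 2-form omega = sum_{i<j} g_{ij} dx_i ∧ dx_j, the exterior derivative is
  d(omega) = sum_{i<j} d(g_{ij}) ∧ dx_i ∧ dx_j = sum_{i<j, k} (∂g_{ij}/∂x_k) dx_k ∧ dx_i ∧ dx_j.
Expand each term, using dx_k ∧ dx_i ∧ dx_j = sgn(permutation) dx_{(a)} ∧ dx_{(b)} ∧ dx_{(c)} with (a < b < c) sorted:
  d(3*w^2) includes (∂/∂w)(3*w^2) dw = (6*w) dw, which multiplied by dx ∧ dy gives (6*w) dx ∧ dy ∧ dw
  d(z*(-3*w + 2*x - y)) includes (∂/∂y)(z*(-3*w + 2*x - y)) dy = (-z) dy, which multiplied by dx ∧ dz gives (z) dx ∧ dy ∧ dz
  d(z*(-3*w + 2*x - y)) includes (∂/∂w)(z*(-3*w + 2*x - y)) dw = (-3*z) dw, which multiplied by dx ∧ dz gives (-3*z) dx ∧ dz ∧ dw
  d(z*(-4*x + y)) includes (∂/∂x)(z*(-4*x + y)) dx = (-4*z) dx, which multiplied by dy ∧ dz gives (-4*z) dx ∧ dy ∧ dz
Collecting like 3-forms: d(omega) = (6*w) dx ∧ dy ∧ dw + (-3*z) dx ∧ dy ∧ dz + (-3*z) dx ∧ dz ∧ dw.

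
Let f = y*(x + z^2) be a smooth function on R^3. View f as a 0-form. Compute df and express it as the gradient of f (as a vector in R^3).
df = (y) dx + (x + z^2) dy + (2*y*z) dz; grad f = (y, x + z^2, 2*y*z)

For a 0-form f, d f = (∂f/∂x) dx + (∂f/∂y) dy + (∂f/∂z) dz. The components of the vector representation are exactly the entries of grad f in Cartesian coordinates:
  ∂f/∂x = y
  ∂f/∂y = x + z^2
  ∂f/∂z = 2*y*z.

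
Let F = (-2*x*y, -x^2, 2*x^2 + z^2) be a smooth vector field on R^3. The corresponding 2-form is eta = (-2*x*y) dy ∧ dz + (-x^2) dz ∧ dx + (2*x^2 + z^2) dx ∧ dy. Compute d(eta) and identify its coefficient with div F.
d(eta) = (-2*y + 2*z) dx ∧ dy ∧ dz; div F = -2*y + 2*z

For a 2-form in R^3 of the form above, applying d gives a 3-form with coefficient ∂P/∂x + ∂Q/∂y + ∂R/∂z:
  ∂P/∂x = -2*y
  ∂Q/∂y = 0
  ∂R/∂z = 2*z
Sum = -2*y + 2*z, which is exactly div F.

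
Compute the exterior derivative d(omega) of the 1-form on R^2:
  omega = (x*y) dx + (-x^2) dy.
d(omega) = (-3*x) dx ∧ dy

For a 1-form omega = sum_i f_i dx_i, the exterior derivative is
  d(omega) = sum_{i < j} (∂f_j/∂x_i - ∂f_i/∂x_j) dx_i ∧ dx_j.
  coefficient of dx ∧ dy: ∂f_2/∂x - ∂f_1/∂y = ∂(-x^2)/∂x - ∂(x*y)/∂y = -3*x
Assembling: d(omega) = (-3*x) dx ∧ dy.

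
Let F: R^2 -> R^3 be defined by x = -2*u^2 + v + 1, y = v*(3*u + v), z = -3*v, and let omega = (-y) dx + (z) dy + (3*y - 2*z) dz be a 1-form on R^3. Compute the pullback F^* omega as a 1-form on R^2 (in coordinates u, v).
F^* omega = (v*(12*u^2 + 4*u*v - 9*v)) du + (v*(-39*u - 16*v - 18)) dv

Using F^*(f dg) = (f ∘ F) d(g ∘ F), substitute each coordinate x_i by F_i(u, v) in f_i, and replace dx_i by d F_i = (∂F_i/∂u) du + (∂F_i/∂v) dv.
  For the x component: f_1(F) = v*(-3*u - v); d F_1 = (-4*u) du + (1) dv
  For the y component: f_2(F) = -3*v; d F_2 = (3*v) du + (3*u + 2*v) dv
  For the z component: f_3(F) = 3*v*(3*u + v + 2); d F_3 = (0) du + (-3) dv
Combining and collecting du, dv coefficients:
  coeff of du: v*(12*u^2 + 4*u*v - 9*v)
  coeff of dv: v*(-39*u - 16*v - 18)
F^* omega = (v*(12*u^2 + 4*u*v - 9*v)) du + (v*(-39*u - 16*v - 18)) dv.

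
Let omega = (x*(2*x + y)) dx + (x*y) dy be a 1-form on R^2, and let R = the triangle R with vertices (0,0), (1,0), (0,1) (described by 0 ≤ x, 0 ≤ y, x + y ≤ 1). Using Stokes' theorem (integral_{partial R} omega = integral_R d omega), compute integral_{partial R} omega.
integral_(partial R) omega = 0

Stokes: integral_partial_R omega = integral_R d omega with d omega = (∂Q/∂x - ∂P/∂y) dx ∧ dy.
  ∂Q/∂x = y
  ∂P/∂y = x
  integrand = ∂Q/∂x - ∂P/∂y = -x + y.
Integrating over R: integral_0^1 integral_0^{1-x} (-x + y) dy dx = 0.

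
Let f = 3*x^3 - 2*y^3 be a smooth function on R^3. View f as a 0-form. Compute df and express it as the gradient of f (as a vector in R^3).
df = (9*x^2) dx + (-6*y^2) dy + (0) dz; grad f = (9*x^2, -6*y^2, 0)

For a 0-form f, d f = (∂f/∂x) dx + (∂f/∂y) dy + (∂f/∂z) dz. The components of the vector representation are exactly the entries of grad f in Cartesian coordinates:
  ∂f/∂x = 9*x^2
  ∂f/∂y = -6*y^2
  ∂f/∂z = 0.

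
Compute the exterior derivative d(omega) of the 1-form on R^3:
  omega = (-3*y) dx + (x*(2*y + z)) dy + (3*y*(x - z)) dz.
d(omega) = (2*y + z + 3) dx ∧ dy + (3*y) dx ∧ dz + (2*x - 3*z) dy ∧ dz

For a 1-form omega = sum_i f_i dx_i, the exterior derivative is
  d(omega) = sum_{i < j} (∂f_j/∂x_i - ∂f_i/∂x_j) dx_i ∧ dx_j.
  coefficient of dx ∧ dy: ∂f_2/∂x - ∂f_1/∂y = ∂(x*(2*y + z))/∂x - ∂(-3*y)/∂y = 2*y + z + 3
  coefficient of dx ∧ dz: ∂f_3/∂x - ∂f_1/∂z = ∂(3*y*(x - z))/∂x - ∂(-3*y)/∂z = 3*y
  coefficient of dy ∧ dz: ∂f_3/∂y - ∂f_2/∂z = ∂(3*y*(x - z))/∂y - ∂(x*(2*y + z))/∂z = 2*x - 3*z
Assembling: d(omega) = (2*y + z + 3) dx ∧ dy + (3*y) dx ∧ dz + (2*x - 3*z) dy ∧ dz.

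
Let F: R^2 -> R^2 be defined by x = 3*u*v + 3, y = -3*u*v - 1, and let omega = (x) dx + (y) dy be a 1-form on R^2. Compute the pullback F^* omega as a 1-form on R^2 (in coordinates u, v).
F^* omega = (6*v*(3*u*v + 2)) du + (6*u*(3*u*v + 2)) dv

Using F^*(f dg) = (f ∘ F) d(g ∘ F), substitute each coordinate x_i by F_i(u, v) in f_i, and replace dx_i by d F_i = (∂F_i/∂u) du + (∂F_i/∂v) dv.
  For the x component: f_1(F) = 3*u*v + 3; d F_1 = (3*v) du + (3*u) dv
  For the y component: f_2(F) = -3*u*v - 1; d F_2 = (-3*v) du + (-3*u) dv
Combining and collecting du, dv coefficients:
  coeff of du: 6*v*(3*u*v + 2)
  coeff of dv: 6*u*(3*u*v + 2)
F^* omega = (6*v*(3*u*v + 2)) du + (6*u*(3*u*v + 2)) dv.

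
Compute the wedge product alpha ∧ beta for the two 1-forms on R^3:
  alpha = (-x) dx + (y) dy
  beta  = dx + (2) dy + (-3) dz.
alpha ∧ beta = (-2*x - y) dx ∧ dy + (3*x) dx ∧ dz + (-3*y) dy ∧ dz

Distribute the wedge, using dx_i ∧ dx_j = -dx_j ∧ dx_i and dx_i ∧ dx_i = 0. For each pair (i, j) with i < j, the coefficient of dx_i ∧ dx_j in alpha ∧ beta is (alpha_i * beta_j - alpha_j * beta_i). Collecting: alpha ∧ beta = (-2*x - y) dx ∧ dy + (3*x) dx ∧ dz + (-3*y) dy ∧ dz.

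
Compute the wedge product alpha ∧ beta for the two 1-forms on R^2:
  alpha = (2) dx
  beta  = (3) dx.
alpha ∧ beta = 0

Distribute the wedge, using dx_i ∧ dx_j = -dx_j ∧ dx_i and dx_i ∧ dx_i = 0. For each pair (i, j) with i < j, the coefficient of dx_i ∧ dx_j in alpha ∧ beta is (alpha_i * beta_j - alpha_j * beta_i). Collecting: alpha ∧ beta = 0.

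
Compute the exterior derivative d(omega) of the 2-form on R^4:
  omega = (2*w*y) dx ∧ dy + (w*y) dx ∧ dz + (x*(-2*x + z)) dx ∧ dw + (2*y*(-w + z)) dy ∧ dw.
d(omega) = (2*y) dx ∧ dy ∧ dw + (-w) dx ∧ dy ∧ dz + (-x + y) dx ∧ dz ∧ dw + (-2*y) dy ∧ dz ∧ dw

For a 2-form omega = sum_{i<j} g_{ij} dx_i ∧ dx_j, the exterior derivative is
  d(omega) = sum_{i<j} d(g_{ij}) ∧ dx_i ∧ dx_j = sum_{i<j, k} (∂g_{ij}/∂x_k) dx_k ∧ dx_i ∧ dx_j.
Expand each term, using dx_k ∧ dx_i ∧ dx_j = sgn(permutation) dx_{(a)} ∧ dx_{(b)} ∧ dx_{(c)} with (a < b < c) sorted:
  d(2*w*y) includes (∂/∂w)(2*w*y) dw = (2*y) dw, which multiplied by dx ∧ dy gives (2*y) dx ∧ dy ∧ dw
  d(w*y) includes (∂/∂y)(w*y) dy = (w) dy, which multiplied by dx ∧ dz gives (-w) dx ∧ dy ∧ dz
  d(w*y) includes (∂/∂w)(w*y) dw = (y) dw, which multiplied by dx ∧ dz gives (y) dx ∧ dz ∧ dw
  d(x*(-2*x + z)) includes (∂/∂z)(x*(-2*x + z)) dz = (x) dz, which multiplied by dx ∧ dw gives (-x) dx ∧ dz ∧ dw
  d(2*y*(-w + z)) includes (∂/∂z)(2*y*(-w + z)) dz = (2*y) dz, which multiplied by dy ∧ dw gives (-2*y) dy ∧ dz ∧ dw
Collecting like 3-forms: d(omega) = (2*y) dx ∧ dy ∧ dw + (-w) dx ∧ dy ∧ dz + (-x + y) dx ∧ dz ∧ dw + (-2*y) dy ∧ dz ∧ dw.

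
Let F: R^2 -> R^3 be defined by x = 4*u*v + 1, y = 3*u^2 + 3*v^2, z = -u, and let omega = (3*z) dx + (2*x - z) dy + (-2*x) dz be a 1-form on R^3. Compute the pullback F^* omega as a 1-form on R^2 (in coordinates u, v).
F^* omega = (48*u^2*v + 6*u^2 - 4*u*v + 12*u + 2) du + (-12*u^2 + 48*u*v^2 + 6*u*v + 12*v) dv

Using F^*(f dg) = (f ∘ F) d(g ∘ F), substitute each coordinate x_i by F_i(u, v) in f_i, and replace dx_i by d F_i = (∂F_i/∂u) du + (∂F_i/∂v) dv.
  For the x component: f_1(F) = -3*u; d F_1 = (4*v) du + (4*u) dv
  For the y component: f_2(F) = 8*u*v + u + 2; d F_2 = (6*u) du + (6*v) dv
  For the z component: f_3(F) = -8*u*v - 2; d F_3 = (-1) du + (0) dv
Combining and collecting du, dv coefficients:
  coeff of du: 48*u^2*v + 6*u^2 - 4*u*v + 12*u + 2
  coeff of dv: -12*u^2 + 48*u*v^2 + 6*u*v + 12*v
F^* omega = (48*u^2*v + 6*u^2 - 4*u*v + 12*u + 2) du + (-12*u^2 + 48*u*v^2 + 6*u*v + 12*v) dv.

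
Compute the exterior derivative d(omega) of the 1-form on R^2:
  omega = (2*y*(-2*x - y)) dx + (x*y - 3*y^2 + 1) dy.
d(omega) = (4*x + 5*y) dx ∧ dy

For a 1-form omega = sum_i f_i dx_i, the exterior derivative is
  d(omega) = sum_{i < j} (∂f_j/∂x_i - ∂f_i/∂x_j) dx_i ∧ dx_j.
  coefficient of dx ∧ dy: ∂f_2/∂x - ∂f_1/∂y = ∂(x*y - 3*y^2 + 1)/∂x - ∂(2*y*(-2*x - y))/∂y = 4*x + 5*y
Assembling: d(omega) = (4*x + 5*y) dx ∧ dy.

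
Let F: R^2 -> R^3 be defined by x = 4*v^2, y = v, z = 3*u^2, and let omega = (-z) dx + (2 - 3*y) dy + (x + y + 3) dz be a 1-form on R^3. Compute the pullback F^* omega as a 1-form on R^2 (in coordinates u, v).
F^* omega = (6*u*(4*v^2 + v + 3)) du + (-24*u^2*v - 3*v + 2) dv

Using F^*(f dg) = (f ∘ F) d(g ∘ F), substitute each coordinate x_i by F_i(u, v) in f_i, and replace dx_i by d F_i = (∂F_i/∂u) du + (∂F_i/∂v) dv.
  For the x component: f_1(F) = -3*u^2; d F_1 = (0) du + (8*v) dv
  For the y component: f_2(F) = 2 - 3*v; d F_2 = (0) du + (1) dv
  For the z component: f_3(F) = 4*v^2 + v + 3; d F_3 = (6*u) du + (0) dv
Combining and collecting du, dv coefficients:
  coeff of du: 6*u*(4*v^2 + v + 3)
  coeff of dv: -24*u^2*v - 3*v + 2
F^* omega = (6*u*(4*v^2 + v + 3)) du + (-24*u^2*v - 3*v + 2) dv.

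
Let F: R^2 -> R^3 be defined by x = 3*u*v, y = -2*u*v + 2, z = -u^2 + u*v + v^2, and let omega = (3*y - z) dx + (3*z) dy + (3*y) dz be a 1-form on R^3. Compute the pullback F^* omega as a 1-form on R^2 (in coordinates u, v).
F^* omega = (21*u^2*v - 33*u*v^2 - 12*u - 9*v^3 + 24*v) du + (9*u^3 - 33*u^2*v - 21*u*v^2 + 24*u + 12*v) dv

Using F^*(f dg) = (f ∘ F) d(g ∘ F), substitute each coordinate x_i by F_i(u, v) in f_i, and replace dx_i by d F_i = (∂F_i/∂u) du + (∂F_i/∂v) dv.
  For the x component: f_1(F) = u^2 - 7*u*v - v^2 + 6; d F_1 = (3*v) du + (3*u) dv
  For the y component: f_2(F) = -3*u^2 + 3*u*v + 3*v^2; d F_2 = (-2*v) du + (-2*u) dv
  For the z component: f_3(F) = -6*u*v + 6; d F_3 = (-2*u + v) du + (u + 2*v) dv
Combining and collecting du, dv coefficients:
  coeff of du: 21*u^2*v - 33*u*v^2 - 12*u - 9*v^3 + 24*v
  coeff of dv: 9*u^3 - 33*u^2*v - 21*u*v^2 + 24*u + 12*v
F^* omega = (21*u^2*v - 33*u*v^2 - 12*u - 9*v^3 + 24*v) du + (9*u^3 - 33*u^2*v - 21*u*v^2 + 24*u + 12*v) dv.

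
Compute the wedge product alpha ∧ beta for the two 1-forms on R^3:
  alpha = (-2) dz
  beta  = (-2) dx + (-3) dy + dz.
alpha ∧ beta = (-4) dx ∧ dz + (-6) dy ∧ dz

Distribute the wedge, using dx_i ∧ dx_j = -dx_j ∧ dx_i and dx_i ∧ dx_i = 0. For each pair (i, j) with i < j, the coefficient of dx_i ∧ dx_j in alpha ∧ beta is (alpha_i * beta_j - alpha_j * beta_i). Collecting: alpha ∧ beta = (-4) dx ∧ dz + (-6) dy ∧ dz.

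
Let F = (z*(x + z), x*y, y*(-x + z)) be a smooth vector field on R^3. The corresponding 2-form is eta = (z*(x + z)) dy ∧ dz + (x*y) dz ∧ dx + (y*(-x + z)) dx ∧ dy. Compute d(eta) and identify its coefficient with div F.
d(eta) = (x + y + z) dx ∧ dy ∧ dz; div F = x + y + z

For a 2-form in R^3 of the form above, applying d gives a 3-form with coefficient ∂P/∂x + ∂Q/∂y + ∂R/∂z:
  ∂P/∂x = z
  ∂Q/∂y = x
  ∂R/∂z = y
Sum = x + y + z, which is exactly div F.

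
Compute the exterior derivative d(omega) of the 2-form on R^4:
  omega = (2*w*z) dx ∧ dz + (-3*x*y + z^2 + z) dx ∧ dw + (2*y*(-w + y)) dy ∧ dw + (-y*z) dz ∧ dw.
d(omega) = (-1) dx ∧ dz ∧ dw + (3*x) dx ∧ dy ∧ dw + (-z) dy ∧ dz ∧ dw

For a 2-form omega = sum_{i<j} g_{ij} dx_i ∧ dx_j, the exterior derivative is
  d(omega) = sum_{i<j} d(g_{ij}) ∧ dx_i ∧ dx_j = sum_{i<j, k} (∂g_{ij}/∂x_k) dx_k ∧ dx_i ∧ dx_j.
Expand each term, using dx_k ∧ dx_i ∧ dx_j = sgn(permutation) dx_{(a)} ∧ dx_{(b)} ∧ dx_{(c)} with (a < b < c) sorted:
  d(2*w*z) includes (∂/∂w)(2*w*z) dw = (2*z) dw, which multiplied by dx ∧ dz gives (2*z) dx ∧ dz ∧ dw
  d(-3*x*y + z^2 + z) includes (∂/∂y)(-3*x*y + z^2 + z) dy = (-3*x) dy, which multiplied by dx ∧ dw gives (3*x) dx ∧ dy ∧ dw
  d(-3*x*y + z^2 + z) includes (∂/∂z)(-3*x*y + z^2 + z) dz = (2*z + 1) dz, which multiplied by dx ∧ dw gives (-2*z - 1) dx ∧ dz ∧ dw
  d(-y*z) includes (∂/∂y)(-y*z) dy = (-z) dy, which multiplied by dz ∧ dw gives (-z) dy ∧ dz ∧ dw
Collecting like 3-forms: d(omega) = (-1) dx ∧ dz ∧ dw + (3*x) dx ∧ dy ∧ dw + (-z) dy ∧ dz ∧ dw.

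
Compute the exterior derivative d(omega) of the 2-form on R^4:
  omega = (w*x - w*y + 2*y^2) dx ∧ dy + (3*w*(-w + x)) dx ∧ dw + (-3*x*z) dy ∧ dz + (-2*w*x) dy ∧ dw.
d(omega) = (-2*w + x - y) dx ∧ dy ∧ dw + (-3*z) dx ∧ dy ∧ dz

For a 2-form omega = sum_{i<j} g_{ij} dx_i ∧ dx_j, the exterior derivative is
  d(omega) = sum_{i<j} d(g_{ij}) ∧ dx_i ∧ dx_j = sum_{i<j, k} (∂g_{ij}/∂x_k) dx_k ∧ dx_i ∧ dx_j.
Expand each term, using dx_k ∧ dx_i ∧ dx_j = sgn(permutation) dx_{(a)} ∧ dx_{(b)} ∧ dx_{(c)} with (a < b < c) sorted:
  d(w*x - w*y + 2*y^2) includes (∂/∂w)(w*x - w*y + 2*y^2) dw = (x - y) dw, which multiplied by dx ∧ dy gives (x - y) dx ∧ dy ∧ dw
  d(-3*x*z) includes (∂/∂x)(-3*x*z) dx = (-3*z) dx, which multiplied by dy ∧ dz gives (-3*z) dx ∧ dy ∧ dz
  d(-2*w*x) includes (∂/∂x)(-2*w*x) dx = (-2*w) dx, which multiplied by dy ∧ dw gives (-2*w) dx ∧ dy ∧ dw
Collecting like 3-forms: d(omega) = (-2*w + x - y) dx ∧ dy ∧ dw + (-3*z) dx ∧ dy ∧ dz.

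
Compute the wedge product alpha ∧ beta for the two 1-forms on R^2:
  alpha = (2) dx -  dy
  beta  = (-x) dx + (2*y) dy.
alpha ∧ beta = (-x + 4*y) dx ∧ dy

Distribute the wedge, using dx_i ∧ dx_j = -dx_j ∧ dx_i and dx_i ∧ dx_i = 0. For each pair (i, j) with i < j, the coefficient of dx_i ∧ dx_j in alpha ∧ beta is (alpha_i * beta_j - alpha_j * beta_i). Collecting: alpha ∧ beta = (-x + 4*y) dx ∧ dy.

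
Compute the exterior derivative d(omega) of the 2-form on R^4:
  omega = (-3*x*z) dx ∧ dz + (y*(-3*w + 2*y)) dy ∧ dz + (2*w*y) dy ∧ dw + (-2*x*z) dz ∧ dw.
d(omega) = (-3*y) dy ∧ dz ∧ dw + (-2*z) dx ∧ dz ∧ dw

For a 2-form omega = sum_{i<j} g_{ij} dx_i ∧ dx_j, the exterior derivative is
  d(omega) = sum_{i<j} d(g_{ij}) ∧ dx_i ∧ dx_j = sum_{i<j, k} (∂g_{ij}/∂x_k) dx_k ∧ dx_i ∧ dx_j.
Expand each term, using dx_k ∧ dx_i ∧ dx_j = sgn(permutation) dx_{(a)} ∧ dx_{(b)} ∧ dx_{(c)} with (a < b < c) sorted:
  d(y*(-3*w + 2*y)) includes (∂/∂w)(y*(-3*w + 2*y)) dw = (-3*y) dw, which multiplied by dy ∧ dz gives (-3*y) dy ∧ dz ∧ dw
  d(-2*x*z) includes (∂/∂x)(-2*x*z) dx = (-2*z) dx, which multiplied by dz ∧ dw gives (-2*z) dx ∧ dz ∧ dw
Collecting like 3-forms: d(omega) = (-3*y) dy ∧ dz ∧ dw + (-2*z) dx ∧ dz ∧ dw.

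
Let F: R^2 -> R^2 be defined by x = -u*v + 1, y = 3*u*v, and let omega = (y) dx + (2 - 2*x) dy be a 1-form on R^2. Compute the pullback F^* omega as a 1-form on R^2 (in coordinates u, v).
F^* omega = (3*u*v^2) du + (3*u^2*v) dv

Using F^*(f dg) = (f ∘ F) d(g ∘ F), substitute each coordinate x_i by F_i(u, v) in f_i, and replace dx_i by d F_i = (∂F_i/∂u) du + (∂F_i/∂v) dv.
  For the x component: f_1(F) = 3*u*v; d F_1 = (-v) du + (-u) dv
  For the y component: f_2(F) = 2*u*v; d F_2 = (3*v) du + (3*u) dv
Combining and collecting du, dv coefficients:
  coeff of du: 3*u*v^2
  coeff of dv: 3*u^2*v
F^* omega = (3*u*v^2) du + (3*u^2*v) dv.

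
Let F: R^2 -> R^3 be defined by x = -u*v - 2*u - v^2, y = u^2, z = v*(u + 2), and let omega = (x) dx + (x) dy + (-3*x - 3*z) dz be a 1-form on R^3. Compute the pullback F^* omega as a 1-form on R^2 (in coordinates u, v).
F^* omega = (-2*u^2*v - 4*u^2 - u*v^2 + 10*u*v + 4*u + 4*v^3 - 4*v^2) du + (u^2*v + 8*u^2 + 6*u*v^2 - 2*u*v + 12*u + 2*v^3 + 6*v^2 - 12*v) dv

Using F^*(f dg) = (f ∘ F) d(g ∘ F), substitute each coordinate x_i by F_i(u, v) in f_i, and replace dx_i by d F_i = (∂F_i/∂u) du + (∂F_i/∂v) dv.
  For the x component: f_1(F) = -u*v - 2*u - v^2; d F_1 = (-v - 2) du + (-u - 2*v) dv
  For the y component: f_2(F) = -u*v - 2*u - v^2; d F_2 = (2*u) du + (0) dv
  For the z component: f_3(F) = 6*u + 3*v^2 - 6*v; d F_3 = (v) du + (u + 2) dv
Combining and collecting du, dv coefficients:
  coeff of du: -2*u^2*v - 4*u^2 - u*v^2 + 10*u*v + 4*u + 4*v^3 - 4*v^2
  coeff of dv: u^2*v + 8*u^2 + 6*u*v^2 - 2*u*v + 12*u + 2*v^3 + 6*v^2 - 12*v
F^* omega = (-2*u^2*v - 4*u^2 - u*v^2 + 10*u*v + 4*u + 4*v^3 - 4*v^2) du + (u^2*v + 8*u^2 + 6*u*v^2 - 2*u*v + 12*u + 2*v^3 + 6*v^2 - 12*v) dv.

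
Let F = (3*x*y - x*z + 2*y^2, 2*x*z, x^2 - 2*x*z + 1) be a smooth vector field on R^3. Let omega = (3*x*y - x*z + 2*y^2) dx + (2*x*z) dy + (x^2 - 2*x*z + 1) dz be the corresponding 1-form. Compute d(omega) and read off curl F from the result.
d(omega) = (-2*x) dy ∧ dz + (-3*x + 2*z) dz ∧ dx + (-3*x - 4*y + 2*z) dx ∧ dy; curl F = (-2*x, -3*x + 2*z, -3*x - 4*y + 2*z)

d omega = sum_{i<j} (∂f_j/∂x_i - ∂f_i/∂x_j) dx_i ∧ dx_j. Under the identification (dy ∧ dz, dz ∧ dx, dx ∧ dy) ↔ (e_x, e_y, e_z), the coefficients are exactly the components of curl F. Compute:
  ∂R/∂y - ∂Q/∂z = (0) - (2*x) = -2*x
  ∂P/∂z - ∂R/∂x = (-x) - (2*x - 2*z) = -3*x + 2*z
  ∂Q/∂x - ∂P/∂y = (2*z) - (3*x + 4*y) = -3*x - 4*y + 2*z.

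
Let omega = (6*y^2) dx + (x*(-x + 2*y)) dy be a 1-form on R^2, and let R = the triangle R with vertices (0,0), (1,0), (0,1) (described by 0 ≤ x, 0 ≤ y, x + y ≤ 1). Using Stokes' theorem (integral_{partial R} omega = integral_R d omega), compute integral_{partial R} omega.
integral_(partial R) omega = -2

Stokes: integral_partial_R omega = integral_R d omega with d omega = (∂Q/∂x - ∂P/∂y) dx ∧ dy.
  ∂Q/∂x = -2*x + 2*y
  ∂P/∂y = 12*y
  integrand = ∂Q/∂x - ∂P/∂y = -2*x - 10*y.
Integrating over R: integral_0^1 integral_0^{1-x} (-2*x - 10*y) dy dx = -2.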